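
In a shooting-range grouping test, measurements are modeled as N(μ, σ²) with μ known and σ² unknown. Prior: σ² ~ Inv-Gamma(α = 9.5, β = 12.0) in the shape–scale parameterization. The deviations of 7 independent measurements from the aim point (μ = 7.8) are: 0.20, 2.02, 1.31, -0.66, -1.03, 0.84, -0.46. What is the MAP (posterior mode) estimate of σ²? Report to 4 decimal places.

With known mean μ and an Inverse-Gamma(α, β) prior on σ², the Normal likelihood is conjugate: posterior is Inv-Gamma(α + n/2, β + Σ(xᵢ−μ)²/2).
Σ(xᵢ−μ)² = (0.20)² + (2.02)² + (1.31)² + (-0.66)² + (-1.03)² + (0.84)² + (-0.46)² = 8.2502.
Posterior: Inv-Gamma(9.5 + 7/2, 12.0 + 8.2502/2) = Inv-Gamma(13.00, 16.12510).
Mode = β/(α+1) = 16.12510/14.00 = 1.1518.

1.1518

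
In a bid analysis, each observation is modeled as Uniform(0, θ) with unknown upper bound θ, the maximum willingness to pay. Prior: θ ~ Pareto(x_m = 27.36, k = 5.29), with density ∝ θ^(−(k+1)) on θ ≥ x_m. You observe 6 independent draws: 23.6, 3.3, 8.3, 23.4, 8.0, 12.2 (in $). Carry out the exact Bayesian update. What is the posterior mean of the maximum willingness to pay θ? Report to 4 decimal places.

A Pareto(scale x_m, shape k) prior on the upper bound θ of Uniform(0, θ) is conjugate: posterior is Pareto(max(x_m, max xᵢ), k + n).
Sample maximum = 23.6; prior scale x_m = 27.36 → posterior scale = max = 27.36.
Posterior shape = 5.29 + 6 = 11.29.
E[θ|data] = k·x_m/(k−1) = 11.29·27.36/10.29 = 30.0189.

30.0189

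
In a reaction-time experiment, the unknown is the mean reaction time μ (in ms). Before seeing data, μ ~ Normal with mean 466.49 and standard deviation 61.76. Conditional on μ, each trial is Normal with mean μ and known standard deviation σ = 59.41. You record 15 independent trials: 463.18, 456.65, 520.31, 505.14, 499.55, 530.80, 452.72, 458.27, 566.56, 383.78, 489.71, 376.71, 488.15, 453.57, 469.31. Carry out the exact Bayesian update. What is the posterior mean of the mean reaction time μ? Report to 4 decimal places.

For Normal data with known variance σ², a Normal(μ₀, σ₀²) prior on μ is conjugate. Posterior precision = 1/σ₀² + n/σ²; posterior mean is the precision-weighted average of μ₀ and x̄.
Σxᵢ = 463.18 + 456.65 + 520.31 + 505.14 + 499.55 + 530.80 + 452.72 + 458.27 + 566.56 + 383.78 + 489.71 + 376.71 + 488.15 + 453.57 + 469.31 = 7114.41, so n·x̄ = 7114.41.
σ₀² = 61.76² = 3814.2976, σ² = 59.41² = 3529.5481; σ² + n·σ₀² = 3529.5481 + 15·3814.2976 = 60744.0121.
Posterior mean = (μ₀/σ₀² + n·x̄/σ²)/(1/σ₀² + n/σ²) = (σ²·μ₀ + σ₀²·n·x̄)/(σ² + n·σ₀²) = (3529.5481·466.49 + 3814.2976·7114.41)/60744.0121 = 28782975.881585/60744.0121 = 473.8405.

473.8405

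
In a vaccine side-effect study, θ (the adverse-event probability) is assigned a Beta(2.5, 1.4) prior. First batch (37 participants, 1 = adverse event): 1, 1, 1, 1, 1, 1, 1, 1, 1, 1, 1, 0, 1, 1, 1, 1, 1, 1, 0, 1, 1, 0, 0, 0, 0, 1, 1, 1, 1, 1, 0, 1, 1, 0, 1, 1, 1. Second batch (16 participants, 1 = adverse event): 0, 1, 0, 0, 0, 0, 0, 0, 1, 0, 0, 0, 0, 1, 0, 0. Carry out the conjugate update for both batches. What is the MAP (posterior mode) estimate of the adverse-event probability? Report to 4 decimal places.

0.6102

The Beta prior is conjugate to a Binomial/Bernoulli likelihood; the update adds successes to α and failures to β.
After batch 1: Beta(2.5+29, 1.4+8) = Beta(31.5, 9.4).
After batch 2: Beta(31.5+3, 9.4+13) = Beta(34.5, 22.4).
Mode of Beta(a,b) for a,b>1 is (a−1)/(a+b−2) = 33.5/54.9 = 0.6102.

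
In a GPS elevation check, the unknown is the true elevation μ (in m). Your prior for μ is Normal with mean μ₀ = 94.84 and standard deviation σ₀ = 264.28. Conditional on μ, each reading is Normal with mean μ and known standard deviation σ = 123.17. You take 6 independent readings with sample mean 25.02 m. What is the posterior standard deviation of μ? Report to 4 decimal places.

For Normal data with known variance σ², a Normal(μ₀, σ₀²) prior on μ is conjugate. Posterior precision = 1/σ₀² + n/σ²; posterior mean is the precision-weighted average of μ₀ and x̄.
σ₀² = 264.28² = 69843.9184, σ² = 123.17² = 15170.8489; σ² + n·σ₀² = 15170.8489 + 6·69843.9184 = 434234.3593.
Posterior precision = 1/σ₀² + n/σ² = 1/69843.9184 + 6/15170.8489 = (σ² + n·σ₀²)/(σ₀²σ²) = 434234.3593/(69843.9184·15170.8489); posterior variance σₙ² = σ₀²σ²/(σ² + n·σ₀²) = 69843.9184·15170.8489/434234.3593 = 2440.137474.
Posterior SD = √σₙ² = √(69843.9184·15170.8489/434234.3593) = 49.3977.

49.3977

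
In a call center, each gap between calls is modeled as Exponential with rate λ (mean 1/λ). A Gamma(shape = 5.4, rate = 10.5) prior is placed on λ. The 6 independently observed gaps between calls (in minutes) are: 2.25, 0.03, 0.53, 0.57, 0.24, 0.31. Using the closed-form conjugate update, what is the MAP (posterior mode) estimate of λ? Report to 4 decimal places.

0.7207

With a Gamma(shape α, rate β) prior on the exponential rate λ, the posterior after n observations with total T = Σxᵢ is Gamma(α+n, β+T).
Sum of observations T = 3.93 minutes; n = 6.
Posterior: Gamma(5.4+6, 10.5+3.93) = Gamma(11.4, 14.43).
Mode = (α−1)/β = 0.7207.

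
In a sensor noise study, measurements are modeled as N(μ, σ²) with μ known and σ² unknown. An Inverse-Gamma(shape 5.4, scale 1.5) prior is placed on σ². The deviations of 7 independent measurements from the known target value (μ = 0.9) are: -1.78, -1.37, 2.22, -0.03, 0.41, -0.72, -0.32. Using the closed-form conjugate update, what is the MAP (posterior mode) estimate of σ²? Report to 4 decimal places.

With known mean μ and an Inverse-Gamma(α, β) prior on σ², the Normal likelihood is conjugate: posterior is Inv-Gamma(α + n/2, β + Σ(xᵢ−μ)²/2).
Σ(xᵢ−μ)² = (-1.78)² + (-1.37)² + (2.22)² + (-0.03)² + (0.41)² + (-0.72)² + (-0.32)² = 10.7635.
Posterior: Inv-Gamma(5.4 + 7/2, 1.5 + 10.7635/2) = Inv-Gamma(8.90, 6.88175).
Mode = β/(α+1) = 6.88175/9.90 = 0.6951.

0.6951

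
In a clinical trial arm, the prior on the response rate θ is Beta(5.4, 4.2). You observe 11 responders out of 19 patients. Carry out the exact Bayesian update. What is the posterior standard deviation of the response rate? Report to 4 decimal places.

The Beta prior is conjugate to a Binomial/Bernoulli likelihood; the update adds successes to α and failures to β.
Posterior: Beta(α+k, β+n−k) = Beta(5.4+11, 4.2+8) = Beta(16.4, 12.2).
Var = αβ/((α+β)²(α+β+1)) = 16.4·12.2/(28.6²·29.6) = 0.00826380; SD = √0.00826380 = 0.0909.

0.0909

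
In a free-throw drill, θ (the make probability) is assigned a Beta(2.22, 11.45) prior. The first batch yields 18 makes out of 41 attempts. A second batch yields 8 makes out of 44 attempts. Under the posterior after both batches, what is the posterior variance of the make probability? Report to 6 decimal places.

The Beta prior is conjugate to a Binomial/Bernoulli likelihood; the update adds successes to α and failures to β.
After batch 1: Beta(2.22+18, 11.45+23) = Beta(20.22, 34.45).
After batch 2: Beta(20.22+8, 34.45+36) = Beta(28.22, 70.45).
Var = αβ/((α+β)²(α+β+1)) = 28.22·70.45/(98.67²·99.67) = 0.002049.

0.002049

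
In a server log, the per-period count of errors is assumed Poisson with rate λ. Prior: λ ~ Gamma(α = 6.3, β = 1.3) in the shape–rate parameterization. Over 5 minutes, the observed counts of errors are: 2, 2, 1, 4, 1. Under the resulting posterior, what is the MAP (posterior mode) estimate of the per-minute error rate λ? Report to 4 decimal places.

With a Gamma(shape α, rate β) prior, the Poisson likelihood is conjugate: the posterior is Gamma(α + ΣXᵢ, β + n).
Sum of counts S = 10 over n = 5 minutes.
Posterior: Gamma(α+S, β+n) = Gamma(6.3+10, 1.3+5) = Gamma(16.3, 6.3).
Mode of Gamma(α,β) for α≥1 is (α−1)/β = 15.3/6.3 = 2.4286.

2.4286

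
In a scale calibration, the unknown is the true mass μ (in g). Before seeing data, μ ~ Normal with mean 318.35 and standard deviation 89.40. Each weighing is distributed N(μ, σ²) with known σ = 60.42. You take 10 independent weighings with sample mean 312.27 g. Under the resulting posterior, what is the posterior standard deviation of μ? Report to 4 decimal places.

For Normal data with known variance σ², a Normal(μ₀, σ₀²) prior on μ is conjugate. Posterior precision = 1/σ₀² + n/σ²; posterior mean is the precision-weighted average of μ₀ and x̄.
σ₀² = 89.40² = 7992.36, σ² = 60.42² = 3650.5764; σ² + n·σ₀² = 3650.5764 + 10·7992.36 = 83574.1764.
Posterior precision = 1/σ₀² + n/σ² = 1/7992.36 + 10/3650.5764 = (σ² + n·σ₀²)/(σ₀²σ²) = 83574.1764/(7992.36·3650.5764); posterior variance σₙ² = σ₀²σ²/(σ² + n·σ₀²) = 7992.36·3650.5764/83574.1764 = 349.111676.
Posterior SD = √σₙ² = √(7992.36·3650.5764/83574.1764) = 18.6845.

18.6845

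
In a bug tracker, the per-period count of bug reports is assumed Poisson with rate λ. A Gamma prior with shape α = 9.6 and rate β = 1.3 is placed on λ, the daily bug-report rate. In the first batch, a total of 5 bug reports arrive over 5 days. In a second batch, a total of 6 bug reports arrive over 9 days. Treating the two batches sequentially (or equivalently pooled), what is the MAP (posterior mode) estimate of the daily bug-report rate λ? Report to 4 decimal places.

With a Gamma(shape α, rate β) prior, the Poisson likelihood is conjugate: the posterior is Gamma(α + ΣXᵢ, β + n).
After batch 1: Gamma(α+S, β+n) = Gamma(9.6+5, 1.3+5) = Gamma(14.6, 6.3).
After batch 2: Gamma(α+S, β+n) = Gamma(14.6+6, 6.3+9) = Gamma(20.6, 15.3).
Mode of Gamma(α,β) for α≥1 is (α−1)/β = 19.6/15.3 = 1.2810.

1.2810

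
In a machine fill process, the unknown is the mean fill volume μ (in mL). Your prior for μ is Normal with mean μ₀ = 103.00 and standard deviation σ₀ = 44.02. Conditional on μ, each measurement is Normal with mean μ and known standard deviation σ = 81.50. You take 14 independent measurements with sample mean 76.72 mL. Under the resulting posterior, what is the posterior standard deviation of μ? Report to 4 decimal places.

For Normal data with known variance σ², a Normal(μ₀, σ₀²) prior on μ is conjugate. Posterior precision = 1/σ₀² + n/σ²; posterior mean is the precision-weighted average of μ₀ and x̄.
σ₀² = 44.02² = 1937.7604, σ² = 81.50² = 6642.25; σ² + n·σ₀² = 6642.25 + 14·1937.7604 = 33770.8956.
Posterior precision = 1/σ₀² + n/σ² = 1/1937.7604 + 14/6642.25 = (σ² + n·σ₀²)/(σ₀²σ²) = 33770.8956/(1937.7604·6642.25); posterior variance σₙ² = σ₀²σ²/(σ² + n·σ₀²) = 1937.7604·6642.25/33770.8956 = 381.129632.
Posterior SD = √σₙ² = √(1937.7604·6642.25/33770.8956) = 19.5225.

19.5225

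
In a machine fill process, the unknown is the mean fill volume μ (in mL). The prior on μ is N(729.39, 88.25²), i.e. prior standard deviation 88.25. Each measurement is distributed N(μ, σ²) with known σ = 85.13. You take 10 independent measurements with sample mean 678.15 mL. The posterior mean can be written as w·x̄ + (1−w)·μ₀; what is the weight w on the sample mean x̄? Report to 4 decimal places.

For Normal data with known variance σ², a Normal(μ₀, σ₀²) prior on μ is conjugate. Posterior precision = 1/σ₀² + n/σ²; posterior mean is the precision-weighted average of μ₀ and x̄.
σ₀² = 88.25² = 7788.0625, σ² = 85.13² = 7247.1169. Prior precision 1/σ₀² = 1/7788.0625; data precision n/σ² = 10/7247.1169.
w = (n/σ²)/(1/σ₀² + n/σ²) = n·σ₀²/(σ² + n·σ₀²) = 10·7788.0625/(7247.1169 + 10·7788.0625) = 77880.625/85127.7419 = 0.9149.

0.9149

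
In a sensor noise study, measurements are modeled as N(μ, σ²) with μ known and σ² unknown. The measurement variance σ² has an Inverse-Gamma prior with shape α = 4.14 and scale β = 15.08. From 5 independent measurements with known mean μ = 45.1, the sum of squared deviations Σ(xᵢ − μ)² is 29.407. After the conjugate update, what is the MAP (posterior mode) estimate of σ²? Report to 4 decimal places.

With known mean μ and an Inverse-Gamma(α, β) prior on σ², the Normal likelihood is conjugate: posterior is Inv-Gamma(α + n/2, β + Σ(xᵢ−μ)²/2).
Posterior: Inv-Gamma(4.14 + 5/2, 15.08 + 29.407/2) = Inv-Gamma(6.64, 29.7835).
Mode = β/(α+1) = 29.7835/7.64 = 3.8984.

3.8984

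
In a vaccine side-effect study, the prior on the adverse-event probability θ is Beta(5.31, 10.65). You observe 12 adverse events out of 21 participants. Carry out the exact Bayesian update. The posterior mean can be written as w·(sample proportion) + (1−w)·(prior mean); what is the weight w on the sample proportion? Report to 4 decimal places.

0.5682

The Beta prior is conjugate to a Binomial/Bernoulli likelihood; the update adds successes to α and failures to β.
Posterior mean = (α₀+k)/(α₀+β₀+n) = [n/(α₀+β₀+n)]·(k/n) + [(α₀+β₀)/(α₀+β₀+n)]·α₀/(α₀+β₀), so only n and the prior enter the weight.
The weight on the data is w = n/(α₀+β₀+n) = 21/(5.31+10.65+21) = 21/36.96 = 0.5682.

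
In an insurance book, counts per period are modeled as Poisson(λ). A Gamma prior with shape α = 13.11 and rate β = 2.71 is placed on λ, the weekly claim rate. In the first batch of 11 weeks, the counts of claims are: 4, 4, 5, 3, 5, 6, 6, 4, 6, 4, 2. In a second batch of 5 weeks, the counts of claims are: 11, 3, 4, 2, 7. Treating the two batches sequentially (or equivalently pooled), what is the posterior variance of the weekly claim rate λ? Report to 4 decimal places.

With a Gamma(shape α, rate β) prior, the Poisson likelihood is conjugate: the posterior is Gamma(α + ΣXᵢ, β + n).
Batch 1: sum of counts S = 49 over n = 11 weeks.
After batch 1: Gamma(α+S, β+n) = Gamma(13.11+49, 2.71+11) = Gamma(62.11, 13.71).
Batch 2: sum of counts S = 27 over n = 5 weeks.
After batch 2: Gamma(α+S, β+n) = Gamma(62.11+27, 13.71+5) = Gamma(89.11, 18.71).
Var = α/β² = 89.11/18.71² = 0.2546.

0.2546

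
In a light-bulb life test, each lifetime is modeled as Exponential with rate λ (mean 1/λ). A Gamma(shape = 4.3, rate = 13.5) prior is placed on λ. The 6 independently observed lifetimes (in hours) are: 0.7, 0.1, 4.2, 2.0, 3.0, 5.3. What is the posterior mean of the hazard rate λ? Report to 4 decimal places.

0.3576

With a Gamma(shape α, rate β) prior on the exponential rate λ, the posterior after n observations with total T = Σxᵢ is Gamma(α+n, β+T).
Sum of observations T = 15.3 hours; n = 6.
Posterior: Gamma(4.3+6, 13.5+15.3) = Gamma(10.3, 28.8).
Posterior mean of λ = α/β = 10.3/28.8 = 0.3576.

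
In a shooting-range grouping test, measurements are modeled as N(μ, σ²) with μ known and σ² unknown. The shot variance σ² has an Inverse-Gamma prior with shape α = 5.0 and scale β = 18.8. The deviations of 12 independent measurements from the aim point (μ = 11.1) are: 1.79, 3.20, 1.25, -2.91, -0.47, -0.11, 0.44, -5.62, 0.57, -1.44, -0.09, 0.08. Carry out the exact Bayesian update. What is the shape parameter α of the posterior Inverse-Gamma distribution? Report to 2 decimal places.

With known mean μ and an Inverse-Gamma(α, β) prior on σ², the Normal likelihood is conjugate: posterior is Inv-Gamma(α + n/2, β + Σ(xᵢ−μ)²/2).
Σ(xᵢ−μ)² = (1.79)² + (3.20)² + (1.25)² + (-2.91)² + (-0.47)² + (-0.11)² + (0.44)² + (-5.62)² + (0.57)² + (-1.44)² + (-0.09)² + (0.08)² = 57.8987.
Posterior: Inv-Gamma(5.0 + 12/2, 18.8 + 57.8987/2) = Inv-Gamma(11.00, 47.74935).
Posterior α = 11.00.

11.00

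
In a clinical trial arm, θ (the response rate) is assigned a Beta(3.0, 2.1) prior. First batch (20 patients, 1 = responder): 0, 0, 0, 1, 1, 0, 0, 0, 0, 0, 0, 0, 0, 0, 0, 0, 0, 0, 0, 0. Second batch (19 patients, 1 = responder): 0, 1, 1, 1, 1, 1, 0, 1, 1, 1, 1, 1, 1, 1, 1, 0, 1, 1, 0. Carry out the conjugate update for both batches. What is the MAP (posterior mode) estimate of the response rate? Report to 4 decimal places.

0.4513

The Beta prior is conjugate to a Binomial/Bernoulli likelihood; the update adds successes to α and failures to β.
After batch 1: Beta(3.0+2, 2.1+18) = Beta(5.0, 20.1).
After batch 2: Beta(5.0+15, 20.1+4) = Beta(20.0, 24.1).
Mode of Beta(a,b) for a,b>1 is (a−1)/(a+b−2) = 19.0/42.1 = 0.4513.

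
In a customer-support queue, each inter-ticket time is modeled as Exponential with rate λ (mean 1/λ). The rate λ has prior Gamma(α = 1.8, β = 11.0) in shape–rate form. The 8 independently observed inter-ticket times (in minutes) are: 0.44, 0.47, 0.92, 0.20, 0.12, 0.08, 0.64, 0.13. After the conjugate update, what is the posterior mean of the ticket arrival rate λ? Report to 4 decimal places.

0.7000

With a Gamma(shape α, rate β) prior on the exponential rate λ, the posterior after n observations with total T = Σxᵢ is Gamma(α+n, β+T).
Sum of observations T = 3.00 minutes; n = 8.
Posterior: Gamma(1.8+8, 11.0+3.00) = Gamma(9.8, 14.00).
Posterior mean of λ = α/β = 9.8/14.00 = 0.7000.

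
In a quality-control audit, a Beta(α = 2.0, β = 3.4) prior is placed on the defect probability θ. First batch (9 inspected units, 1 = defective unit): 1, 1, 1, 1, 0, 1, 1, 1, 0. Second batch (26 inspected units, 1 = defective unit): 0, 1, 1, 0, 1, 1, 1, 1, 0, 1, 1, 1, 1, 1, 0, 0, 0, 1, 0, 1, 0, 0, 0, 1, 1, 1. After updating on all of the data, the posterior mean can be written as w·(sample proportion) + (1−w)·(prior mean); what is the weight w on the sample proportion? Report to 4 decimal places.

0.8663

The Beta prior is conjugate to a Binomial/Bernoulli likelihood; the update adds successes to α and failures to β.
Total number of inspected units: n = 9 + 26 = 35.
Posterior mean = (α₀+k)/(α₀+β₀+n) = [n/(α₀+β₀+n)]·(k/n) + [(α₀+β₀)/(α₀+β₀+n)]·α₀/(α₀+β₀), so only n and the prior enter the weight.
The weight on the data is w = n/(α₀+β₀+n) = 35/(2.0+3.4+35) = 35/40.4 = 0.8663.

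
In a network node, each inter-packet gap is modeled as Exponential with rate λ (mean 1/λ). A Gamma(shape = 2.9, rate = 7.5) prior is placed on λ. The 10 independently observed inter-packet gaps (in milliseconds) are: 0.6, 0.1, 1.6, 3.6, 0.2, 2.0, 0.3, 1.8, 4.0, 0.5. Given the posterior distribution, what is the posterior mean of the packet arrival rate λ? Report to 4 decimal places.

0.5811

With a Gamma(shape α, rate β) prior on the exponential rate λ, the posterior after n observations with total T = Σxᵢ is Gamma(α+n, β+T).
Sum of observations T = 14.7 milliseconds; n = 10.
Posterior: Gamma(2.9+10, 7.5+14.7) = Gamma(12.9, 22.2).
Posterior mean of λ = α/β = 12.9/22.2 = 0.5811.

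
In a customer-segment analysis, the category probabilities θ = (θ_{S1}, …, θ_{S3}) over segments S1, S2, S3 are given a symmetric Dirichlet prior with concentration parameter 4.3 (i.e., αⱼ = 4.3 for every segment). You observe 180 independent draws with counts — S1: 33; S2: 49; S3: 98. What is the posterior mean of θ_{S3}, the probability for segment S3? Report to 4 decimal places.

0.5303

The Dirichlet prior is conjugate to the Multinomial likelihood: each posterior αⱼ = prior αⱼ + observed count nⱼ.
Posterior concentration: (37.3, 53.3, 102.3), total = 192.9.
E[θ_{S3}|data] = α_{S3}/Σα = 102.3/192.9 = 0.5303.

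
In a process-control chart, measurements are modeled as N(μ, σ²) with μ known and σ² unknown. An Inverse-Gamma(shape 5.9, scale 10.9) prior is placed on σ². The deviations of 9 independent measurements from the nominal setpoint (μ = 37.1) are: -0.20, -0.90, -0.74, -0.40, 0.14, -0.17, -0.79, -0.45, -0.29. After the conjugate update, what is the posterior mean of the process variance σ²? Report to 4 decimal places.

With known mean μ and an Inverse-Gamma(α, β) prior on σ², the Normal likelihood is conjugate: posterior is Inv-Gamma(α + n/2, β + Σ(xᵢ−μ)²/2).
Σ(xᵢ−μ)² = (-0.20)² + (-0.90)² + (-0.74)² + (-0.40)² + (0.14)² + (-0.17)² + (-0.79)² + (-0.45)² + (-0.29)² = 2.5168.
Posterior: Inv-Gamma(5.9 + 9/2, 10.9 + 2.5168/2) = Inv-Gamma(10.40, 12.15840).
E[σ²|data] = β/(α−1) = 12.15840/9.40 = 1.2934.

1.2934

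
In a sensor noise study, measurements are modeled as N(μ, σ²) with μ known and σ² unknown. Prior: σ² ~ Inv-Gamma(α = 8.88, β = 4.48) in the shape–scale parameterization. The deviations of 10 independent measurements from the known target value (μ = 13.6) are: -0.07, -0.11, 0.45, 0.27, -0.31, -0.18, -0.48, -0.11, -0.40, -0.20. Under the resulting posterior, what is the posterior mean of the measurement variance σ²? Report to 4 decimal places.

0.3813

With known mean μ and an Inverse-Gamma(α, β) prior on σ², the Normal likelihood is conjugate: posterior is Inv-Gamma(α + n/2, β + Σ(xᵢ−μ)²/2).
Σ(xᵢ−μ)² = (-0.07)² + (-0.11)² + (0.45)² + (0.27)² + (-0.31)² + (-0.18)² + (-0.48)² + (-0.11)² + (-0.40)² + (-0.20)² = 0.8634.
Posterior: Inv-Gamma(8.88 + 10/2, 4.48 + 0.8634/2) = Inv-Gamma(13.88, 4.91170).
E[σ²|data] = β/(α−1) = 4.91170/12.88 = 0.3813.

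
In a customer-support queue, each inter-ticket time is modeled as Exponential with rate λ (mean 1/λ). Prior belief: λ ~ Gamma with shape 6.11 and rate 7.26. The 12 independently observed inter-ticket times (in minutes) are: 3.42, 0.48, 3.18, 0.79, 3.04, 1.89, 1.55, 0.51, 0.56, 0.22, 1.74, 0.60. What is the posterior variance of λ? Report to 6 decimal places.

With a Gamma(shape α, rate β) prior on the exponential rate λ, the posterior after n observations with total T = Σxᵢ is Gamma(α+n, β+T).
Sum of observations T = 17.98 minutes; n = 12.
Posterior: Gamma(6.11+12, 7.26+17.98) = Gamma(18.11, 25.24).
Var = α/β² = 0.028428.

0.028428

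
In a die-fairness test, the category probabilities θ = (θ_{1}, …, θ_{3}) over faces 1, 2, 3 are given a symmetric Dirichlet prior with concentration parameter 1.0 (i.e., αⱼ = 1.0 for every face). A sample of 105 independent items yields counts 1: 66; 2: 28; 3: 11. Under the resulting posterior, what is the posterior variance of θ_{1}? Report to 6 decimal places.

0.002161

The Dirichlet prior is conjugate to the Multinomial likelihood: each posterior αⱼ = prior αⱼ + observed count nⱼ.
Posterior concentration: (67.0, 29.0, 12.0), total = 108.0.
Var[θ_j] = α_j(Σα−α_j)/((Σα)²(Σα+1)) = 67.0·41.0/(108.0²·109.0) = 0.002161.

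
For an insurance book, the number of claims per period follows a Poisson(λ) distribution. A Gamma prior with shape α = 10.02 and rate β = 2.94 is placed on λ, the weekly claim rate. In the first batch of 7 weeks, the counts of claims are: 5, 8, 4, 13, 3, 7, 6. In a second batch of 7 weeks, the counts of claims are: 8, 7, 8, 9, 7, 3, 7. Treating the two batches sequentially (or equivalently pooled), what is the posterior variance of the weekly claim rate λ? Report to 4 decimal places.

0.3660

With a Gamma(shape α, rate β) prior, the Poisson likelihood is conjugate: the posterior is Gamma(α + ΣXᵢ, β + n).
Batch 1: sum of counts S = 46 over n = 7 weeks.
After batch 1: Gamma(α+S, β+n) = Gamma(10.02+46, 2.94+7) = Gamma(56.02, 9.94).
Batch 2: sum of counts S = 49 over n = 7 weeks.
After batch 2: Gamma(α+S, β+n) = Gamma(56.02+49, 9.94+7) = Gamma(105.02, 16.94).
Var = α/β² = 105.02/16.94² = 0.3660.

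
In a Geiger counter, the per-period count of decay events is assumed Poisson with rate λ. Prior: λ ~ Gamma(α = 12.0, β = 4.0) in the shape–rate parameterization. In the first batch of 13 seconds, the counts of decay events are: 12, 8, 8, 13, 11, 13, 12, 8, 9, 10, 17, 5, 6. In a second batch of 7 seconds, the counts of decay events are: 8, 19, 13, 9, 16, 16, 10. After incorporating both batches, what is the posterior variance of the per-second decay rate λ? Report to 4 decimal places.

0.4080

With a Gamma(shape α, rate β) prior, the Poisson likelihood is conjugate: the posterior is Gamma(α + ΣXᵢ, β + n).
Batch 1: sum of counts S = 132 over n = 13 seconds.
After batch 1: Gamma(α+S, β+n) = Gamma(12.0+132, 4.0+13) = Gamma(144.0, 17.0).
Batch 2: sum of counts S = 91 over n = 7 seconds.
After batch 2: Gamma(α+S, β+n) = Gamma(144.0+91, 17.0+7) = Gamma(235.0, 24.0).
Var = α/β² = 235.0/24.0² = 0.4080.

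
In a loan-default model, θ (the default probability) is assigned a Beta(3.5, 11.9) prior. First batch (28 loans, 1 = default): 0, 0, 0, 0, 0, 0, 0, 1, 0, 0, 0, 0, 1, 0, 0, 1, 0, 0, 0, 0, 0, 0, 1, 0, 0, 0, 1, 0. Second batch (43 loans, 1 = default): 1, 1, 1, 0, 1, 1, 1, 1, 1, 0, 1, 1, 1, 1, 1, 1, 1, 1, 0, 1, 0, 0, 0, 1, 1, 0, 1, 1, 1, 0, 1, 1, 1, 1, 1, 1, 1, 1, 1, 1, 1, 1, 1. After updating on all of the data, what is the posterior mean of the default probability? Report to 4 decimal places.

0.5035

The Beta prior is conjugate to a Binomial/Bernoulli likelihood; the update adds successes to α and failures to β.
After batch 1: Beta(3.5+5, 11.9+23) = Beta(8.5, 34.9).
After batch 2: Beta(8.5+35, 34.9+8) = Beta(43.5, 42.9).
Posterior mean = α/(α+β) = 43.5/86.4 = 0.5035.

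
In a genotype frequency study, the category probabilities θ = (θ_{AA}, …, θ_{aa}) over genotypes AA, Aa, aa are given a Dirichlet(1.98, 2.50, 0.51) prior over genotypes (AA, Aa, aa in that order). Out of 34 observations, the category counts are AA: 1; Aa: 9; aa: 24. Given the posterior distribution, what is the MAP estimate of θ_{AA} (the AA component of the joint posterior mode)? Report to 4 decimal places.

0.0550

The Dirichlet prior is conjugate to the Multinomial likelihood: each posterior αⱼ = prior αⱼ + observed count nⱼ.
Posterior concentration: (2.98, 11.50, 24.51), total = 38.99.
Joint mode component: (α_{AA}−1)/(Σα−K) = 1.98/35.99 = 0.0550.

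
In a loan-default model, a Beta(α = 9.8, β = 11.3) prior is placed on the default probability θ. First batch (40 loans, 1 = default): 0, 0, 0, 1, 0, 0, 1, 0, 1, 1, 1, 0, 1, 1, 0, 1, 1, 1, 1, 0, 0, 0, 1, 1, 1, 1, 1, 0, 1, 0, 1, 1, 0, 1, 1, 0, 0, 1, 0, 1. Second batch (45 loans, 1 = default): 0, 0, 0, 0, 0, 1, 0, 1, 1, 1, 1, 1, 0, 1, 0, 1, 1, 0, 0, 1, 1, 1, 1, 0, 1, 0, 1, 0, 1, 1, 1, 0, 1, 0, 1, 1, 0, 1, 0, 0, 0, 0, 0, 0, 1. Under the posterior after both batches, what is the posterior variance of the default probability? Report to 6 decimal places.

0.002328

The Beta prior is conjugate to a Binomial/Bernoulli likelihood; the update adds successes to α and failures to β.
After batch 1: Beta(9.8+23, 11.3+17) = Beta(32.8, 28.3).
After batch 2: Beta(32.8+23, 28.3+22) = Beta(55.8, 50.3).
Var = αβ/((α+β)²(α+β+1)) = 55.8·50.3/(106.1²·107.1) = 0.002328.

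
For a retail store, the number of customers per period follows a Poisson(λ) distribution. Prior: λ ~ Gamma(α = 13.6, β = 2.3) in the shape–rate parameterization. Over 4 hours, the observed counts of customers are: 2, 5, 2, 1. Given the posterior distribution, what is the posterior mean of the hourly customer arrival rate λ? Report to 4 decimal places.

With a Gamma(shape α, rate β) prior, the Poisson likelihood is conjugate: the posterior is Gamma(α + ΣXᵢ, β + n).
Sum of counts S = 10 over n = 4 hours.
Posterior: Gamma(α+S, β+n) = Gamma(13.6+10, 2.3+4) = Gamma(23.6, 6.3).
Posterior mean = α/β = 23.6/6.3 = 3.7460.

3.7460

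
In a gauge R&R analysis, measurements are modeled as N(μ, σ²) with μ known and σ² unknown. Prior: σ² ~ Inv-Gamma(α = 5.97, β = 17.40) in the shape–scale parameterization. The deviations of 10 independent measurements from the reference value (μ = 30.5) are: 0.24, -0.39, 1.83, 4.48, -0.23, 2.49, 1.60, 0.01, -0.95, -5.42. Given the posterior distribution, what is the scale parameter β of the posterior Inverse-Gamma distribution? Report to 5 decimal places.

48.76050

With known mean μ and an Inverse-Gamma(α, β) prior on σ², the Normal likelihood is conjugate: posterior is Inv-Gamma(α + n/2, β + Σ(xᵢ−μ)²/2).
Σ(xᵢ−μ)² = (0.24)² + (-0.39)² + (1.83)² + (4.48)² + (-0.23)² + (2.49)² + (1.60)² + (0.01)² + (-0.95)² + (-5.42)² = 62.7210.
Posterior: Inv-Gamma(5.97 + 10/2, 17.40 + 62.7210/2) = Inv-Gamma(10.97, 48.76050).
Posterior β = 48.76050.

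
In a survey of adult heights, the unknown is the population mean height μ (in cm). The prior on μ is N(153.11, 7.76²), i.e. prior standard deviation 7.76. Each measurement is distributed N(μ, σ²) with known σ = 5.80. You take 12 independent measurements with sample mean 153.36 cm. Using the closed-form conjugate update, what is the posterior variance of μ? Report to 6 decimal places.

For Normal data with known variance σ², a Normal(μ₀, σ₀²) prior on μ is conjugate. Posterior precision = 1/σ₀² + n/σ²; posterior mean is the precision-weighted average of μ₀ and x̄.
σ₀² = 7.76² = 60.2176, σ² = 5.80² = 33.64; σ² + n·σ₀² = 33.64 + 12·60.2176 = 756.2512.
Posterior precision = 1/σ₀² + n/σ² = 1/60.2176 + 12/33.64 = (σ² + n·σ₀²)/(σ₀²σ²) = 756.2512/(60.2176·33.64); posterior variance σₙ² = σ₀²σ²/(σ² + n·σ₀²) = 60.2176·33.64/756.2512 = 2.678634.

2.678634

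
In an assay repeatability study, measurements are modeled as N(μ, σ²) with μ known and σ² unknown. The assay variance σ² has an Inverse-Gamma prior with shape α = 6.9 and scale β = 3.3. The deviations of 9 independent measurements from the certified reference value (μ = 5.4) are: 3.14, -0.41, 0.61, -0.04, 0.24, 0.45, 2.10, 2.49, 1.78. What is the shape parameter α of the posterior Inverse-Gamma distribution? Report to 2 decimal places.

With known mean μ and an Inverse-Gamma(α, β) prior on σ², the Normal likelihood is conjugate: posterior is Inv-Gamma(α + n/2, β + Σ(xᵢ−μ)²/2).
Σ(xᵢ−μ)² = (3.14)² + (-0.41)² + (0.61)² + (-0.04)² + (0.24)² + (0.45)² + (2.10)² + (2.49)² + (1.78)² = 24.4400.
Posterior: Inv-Gamma(6.9 + 9/2, 3.3 + 24.4400/2) = Inv-Gamma(11.40, 15.52000).
Posterior α = 11.40.

11.40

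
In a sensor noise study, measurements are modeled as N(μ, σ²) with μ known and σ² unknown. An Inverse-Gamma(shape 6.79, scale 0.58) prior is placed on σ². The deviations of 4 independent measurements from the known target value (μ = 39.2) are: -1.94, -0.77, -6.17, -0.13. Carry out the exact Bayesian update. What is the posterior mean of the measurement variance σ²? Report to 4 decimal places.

With known mean μ and an Inverse-Gamma(α, β) prior on σ², the Normal likelihood is conjugate: posterior is Inv-Gamma(α + n/2, β + Σ(xᵢ−μ)²/2).
Σ(xᵢ−μ)² = (-1.94)² + (-0.77)² + (-6.17)² + (-0.13)² = 42.4423.
Posterior: Inv-Gamma(6.79 + 4/2, 0.58 + 42.4423/2) = Inv-Gamma(8.79, 21.80115).
E[σ²|data] = β/(α−1) = 21.80115/7.79 = 2.7986.

2.7986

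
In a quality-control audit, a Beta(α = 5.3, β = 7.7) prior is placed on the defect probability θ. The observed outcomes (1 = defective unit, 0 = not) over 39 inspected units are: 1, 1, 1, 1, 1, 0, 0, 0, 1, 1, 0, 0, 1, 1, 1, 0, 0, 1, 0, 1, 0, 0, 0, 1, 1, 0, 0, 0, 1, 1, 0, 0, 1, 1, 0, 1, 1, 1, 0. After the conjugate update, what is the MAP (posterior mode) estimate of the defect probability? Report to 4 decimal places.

The Beta prior is conjugate to a Binomial/Bernoulli likelihood; the update adds successes to α and failures to β.
Posterior: Beta(α+k, β+n−k) = Beta(5.3+21, 7.7+18) = Beta(26.3, 25.7).
Mode of Beta(a,b) for a,b>1 is (a−1)/(a+b−2) = 25.3/50.0 = 0.5060.

0.5060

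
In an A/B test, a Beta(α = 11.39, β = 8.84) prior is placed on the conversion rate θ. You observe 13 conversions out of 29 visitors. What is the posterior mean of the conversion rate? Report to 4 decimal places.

0.4954

The Beta prior is conjugate to a Binomial/Bernoulli likelihood; the update adds successes to α and failures to β.
Posterior: Beta(α+k, β+n−k) = Beta(11.39+13, 8.84+16) = Beta(24.39, 24.84).
Posterior mean = α/(α+β) = 24.39/49.23 = 0.4954.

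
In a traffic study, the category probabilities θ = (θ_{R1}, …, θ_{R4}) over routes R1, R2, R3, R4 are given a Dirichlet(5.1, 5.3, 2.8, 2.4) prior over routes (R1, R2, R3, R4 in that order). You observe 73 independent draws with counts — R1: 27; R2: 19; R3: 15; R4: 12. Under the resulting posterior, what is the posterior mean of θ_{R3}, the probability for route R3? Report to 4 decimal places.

The Dirichlet prior is conjugate to the Multinomial likelihood: each posterior αⱼ = prior αⱼ + observed count nⱼ.
Posterior concentration: (32.1, 24.3, 17.8, 14.4), total = 88.6.
E[θ_{R3}|data] = α_{R3}/Σα = 17.8/88.6 = 0.2009.

0.2009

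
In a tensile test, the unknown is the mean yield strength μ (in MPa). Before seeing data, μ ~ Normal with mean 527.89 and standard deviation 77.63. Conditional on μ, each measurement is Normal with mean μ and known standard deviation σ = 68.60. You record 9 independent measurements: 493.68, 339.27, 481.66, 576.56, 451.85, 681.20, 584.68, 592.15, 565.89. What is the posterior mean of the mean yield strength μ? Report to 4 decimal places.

529.5187

For Normal data with known variance σ², a Normal(μ₀, σ₀²) prior on μ is conjugate. Posterior precision = 1/σ₀² + n/σ²; posterior mean is the precision-weighted average of μ₀ and x̄.
Σxᵢ = 493.68 + 339.27 + 481.66 + 576.56 + 451.85 + 681.20 + 584.68 + 592.15 + 565.89 = 4766.94, so n·x̄ = 4766.94.
σ₀² = 77.63² = 6026.4169, σ² = 68.60² = 4705.96; σ² + n·σ₀² = 4705.96 + 9·6026.4169 = 58943.7121.
Posterior mean = (μ₀/σ₀² + n·x̄/σ²)/(1/σ₀² + n/σ²) = (σ²·μ₀ + σ₀²·n·x̄)/(σ² + n·σ₀²) = (4705.96·527.89 + 6026.4169·4766.94)/58943.7121 = 31211797.001686/58943.7121 = 529.5187.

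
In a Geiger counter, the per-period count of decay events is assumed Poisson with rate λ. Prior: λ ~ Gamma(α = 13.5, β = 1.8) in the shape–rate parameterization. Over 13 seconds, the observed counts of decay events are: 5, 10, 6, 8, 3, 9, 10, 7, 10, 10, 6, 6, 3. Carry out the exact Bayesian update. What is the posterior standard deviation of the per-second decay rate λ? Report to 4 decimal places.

0.6973

With a Gamma(shape α, rate β) prior, the Poisson likelihood is conjugate: the posterior is Gamma(α + ΣXᵢ, β + n).
Sum of counts S = 93 over n = 13 seconds.
Posterior: Gamma(α+S, β+n) = Gamma(13.5+93, 1.8+13) = Gamma(106.5, 14.8).
SD = √α/β = √106.5/14.8 = 0.6973.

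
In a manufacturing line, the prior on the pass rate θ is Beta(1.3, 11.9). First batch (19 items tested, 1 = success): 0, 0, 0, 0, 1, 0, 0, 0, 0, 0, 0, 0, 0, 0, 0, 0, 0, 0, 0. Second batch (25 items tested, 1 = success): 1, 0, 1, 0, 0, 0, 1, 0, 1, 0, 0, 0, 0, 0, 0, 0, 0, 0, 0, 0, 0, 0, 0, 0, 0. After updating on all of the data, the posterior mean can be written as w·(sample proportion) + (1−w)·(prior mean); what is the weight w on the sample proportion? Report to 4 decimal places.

0.7692

The Beta prior is conjugate to a Binomial/Bernoulli likelihood; the update adds successes to α and failures to β.
Total number of items tested: n = 19 + 25 = 44.
Posterior mean = (α₀+k)/(α₀+β₀+n) = [n/(α₀+β₀+n)]·(k/n) + [(α₀+β₀)/(α₀+β₀+n)]·α₀/(α₀+β₀), so only n and the prior enter the weight.
The weight on the data is w = n/(α₀+β₀+n) = 44/(1.3+11.9+44) = 44/57.2 = 0.7692.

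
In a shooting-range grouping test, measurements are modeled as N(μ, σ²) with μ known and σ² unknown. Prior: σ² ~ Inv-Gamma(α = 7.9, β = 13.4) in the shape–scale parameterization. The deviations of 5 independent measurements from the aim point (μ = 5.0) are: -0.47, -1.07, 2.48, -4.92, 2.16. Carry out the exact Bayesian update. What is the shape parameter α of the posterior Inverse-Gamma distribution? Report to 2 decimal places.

10.40

With known mean μ and an Inverse-Gamma(α, β) prior on σ², the Normal likelihood is conjugate: posterior is Inv-Gamma(α + n/2, β + Σ(xᵢ−μ)²/2).
Σ(xᵢ−μ)² = (-0.47)² + (-1.07)² + (2.48)² + (-4.92)² + (2.16)² = 36.3882.
Posterior: Inv-Gamma(7.9 + 5/2, 13.4 + 36.3882/2) = Inv-Gamma(10.40, 31.59410).
Posterior α = 10.40.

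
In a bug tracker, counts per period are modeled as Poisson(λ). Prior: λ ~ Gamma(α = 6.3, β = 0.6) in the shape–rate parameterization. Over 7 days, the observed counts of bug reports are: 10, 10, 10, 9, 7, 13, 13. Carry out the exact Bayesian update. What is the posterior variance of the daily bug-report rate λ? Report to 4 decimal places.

With a Gamma(shape α, rate β) prior, the Poisson likelihood is conjugate: the posterior is Gamma(α + ΣXᵢ, β + n).
Sum of counts S = 72 over n = 7 days.
Posterior: Gamma(α+S, β+n) = Gamma(6.3+72, 0.6+7) = Gamma(78.3, 7.6).
Var = α/β² = 78.3/7.6² = 1.3556.

1.3556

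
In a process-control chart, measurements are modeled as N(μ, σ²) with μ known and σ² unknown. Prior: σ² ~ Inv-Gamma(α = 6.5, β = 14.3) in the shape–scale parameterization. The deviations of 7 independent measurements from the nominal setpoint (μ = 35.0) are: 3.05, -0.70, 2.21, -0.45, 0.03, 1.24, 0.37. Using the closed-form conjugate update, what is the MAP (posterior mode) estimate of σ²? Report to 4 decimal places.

2.0525

With known mean μ and an Inverse-Gamma(α, β) prior on σ², the Normal likelihood is conjugate: posterior is Inv-Gamma(α + n/2, β + Σ(xᵢ−μ)²/2).
Σ(xᵢ−μ)² = (3.05)² + (-0.70)² + (2.21)² + (-0.45)² + (0.03)² + (1.24)² + (0.37)² = 16.5545.
Posterior: Inv-Gamma(6.5 + 7/2, 14.3 + 16.5545/2) = Inv-Gamma(10.00, 22.57725).
Mode = β/(α+1) = 22.57725/11.00 = 2.0525.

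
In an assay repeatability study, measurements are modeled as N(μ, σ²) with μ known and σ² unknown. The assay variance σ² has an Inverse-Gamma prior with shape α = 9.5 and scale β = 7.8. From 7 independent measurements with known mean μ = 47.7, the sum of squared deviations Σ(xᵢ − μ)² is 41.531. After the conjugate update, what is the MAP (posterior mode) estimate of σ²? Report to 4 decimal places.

With known mean μ and an Inverse-Gamma(α, β) prior on σ², the Normal likelihood is conjugate: posterior is Inv-Gamma(α + n/2, β + Σ(xᵢ−μ)²/2).
Posterior: Inv-Gamma(9.5 + 7/2, 7.8 + 41.531/2) = Inv-Gamma(13.00, 28.5655).
Mode = β/(α+1) = 28.5655/14.00 = 2.0404.

2.0404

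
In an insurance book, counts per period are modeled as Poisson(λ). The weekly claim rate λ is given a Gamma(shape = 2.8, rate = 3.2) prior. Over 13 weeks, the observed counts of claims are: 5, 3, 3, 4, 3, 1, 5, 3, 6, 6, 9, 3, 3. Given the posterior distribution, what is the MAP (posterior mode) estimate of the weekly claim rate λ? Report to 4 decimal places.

With a Gamma(shape α, rate β) prior, the Poisson likelihood is conjugate: the posterior is Gamma(α + ΣXᵢ, β + n).
Sum of counts S = 54 over n = 13 weeks.
Posterior: Gamma(α+S, β+n) = Gamma(2.8+54, 3.2+13) = Gamma(56.8, 16.2).
Mode of Gamma(α,β) for α≥1 is (α−1)/β = 55.8/16.2 = 3.4444.

3.4444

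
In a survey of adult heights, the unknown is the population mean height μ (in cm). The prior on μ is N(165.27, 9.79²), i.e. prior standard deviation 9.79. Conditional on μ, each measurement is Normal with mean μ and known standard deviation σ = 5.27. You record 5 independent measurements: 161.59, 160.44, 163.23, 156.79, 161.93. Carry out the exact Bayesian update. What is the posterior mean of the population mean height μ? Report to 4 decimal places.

161.0411

For Normal data with known variance σ², a Normal(μ₀, σ₀²) prior on μ is conjugate. Posterior precision = 1/σ₀² + n/σ²; posterior mean is the precision-weighted average of μ₀ and x̄.
Σxᵢ = 161.59 + 160.44 + 163.23 + 156.79 + 161.93 = 803.98, so n·x̄ = 803.98.
σ₀² = 9.79² = 95.8441, σ² = 5.27² = 27.7729; σ² + n·σ₀² = 27.7729 + 5·95.8441 = 506.9934.
Posterior mean = (μ₀/σ₀² + n·x̄/σ²)/(1/σ₀² + n/σ²) = (σ²·μ₀ + σ₀²·n·x̄)/(σ² + n·σ₀²) = (27.7729·165.27 + 95.8441·803.98)/506.9934 = 81646.766701/506.9934 = 161.0411.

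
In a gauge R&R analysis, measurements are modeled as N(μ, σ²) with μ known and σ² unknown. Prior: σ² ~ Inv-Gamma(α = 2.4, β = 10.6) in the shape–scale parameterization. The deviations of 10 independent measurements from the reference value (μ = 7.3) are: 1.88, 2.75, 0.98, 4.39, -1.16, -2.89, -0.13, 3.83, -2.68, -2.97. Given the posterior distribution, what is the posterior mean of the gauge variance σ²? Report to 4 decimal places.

7.2591

With known mean μ and an Inverse-Gamma(α, β) prior on σ², the Normal likelihood is conjugate: posterior is Inv-Gamma(α + n/2, β + Σ(xᵢ−μ)²/2).
Σ(xᵢ−μ)² = (1.88)² + (2.75)² + (0.98)² + (4.39)² + (-1.16)² + (-2.89)² + (-0.13)² + (3.83)² + (-2.68)² + (-2.97)² = 71.7162.
Posterior: Inv-Gamma(2.4 + 10/2, 10.6 + 71.7162/2) = Inv-Gamma(7.40, 46.45810).
E[σ²|data] = β/(α−1) = 46.45810/6.40 = 7.2591.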